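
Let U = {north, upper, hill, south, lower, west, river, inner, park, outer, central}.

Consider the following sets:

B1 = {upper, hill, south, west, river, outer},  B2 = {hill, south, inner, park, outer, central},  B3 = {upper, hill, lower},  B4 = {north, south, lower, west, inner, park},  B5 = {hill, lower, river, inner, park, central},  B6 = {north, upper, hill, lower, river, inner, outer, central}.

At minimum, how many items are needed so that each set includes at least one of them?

2

Take H = {lower, outer}. Each listed set contains at least one of these, so H is a hitting set of size 2.
No single item lies in every set, so at least 2 are needed and 2 is optimal.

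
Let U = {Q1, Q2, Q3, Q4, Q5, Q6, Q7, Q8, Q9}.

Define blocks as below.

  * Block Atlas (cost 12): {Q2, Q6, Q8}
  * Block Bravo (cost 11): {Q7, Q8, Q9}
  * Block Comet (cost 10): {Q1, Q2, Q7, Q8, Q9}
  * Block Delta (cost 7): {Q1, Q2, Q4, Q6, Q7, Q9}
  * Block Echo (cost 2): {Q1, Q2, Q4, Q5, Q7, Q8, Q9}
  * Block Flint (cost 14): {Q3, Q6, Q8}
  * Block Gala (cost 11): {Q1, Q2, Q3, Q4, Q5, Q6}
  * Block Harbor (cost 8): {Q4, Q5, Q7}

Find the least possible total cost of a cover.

Echo, Gala together cover every element (Echo ∪ Gala = {Q1, Q2, Q3, Q4, Q5, Q6, Q7, Q8, Q9}); total cost 2 + 11 = 13.
No covering selection has total cost below 13.

13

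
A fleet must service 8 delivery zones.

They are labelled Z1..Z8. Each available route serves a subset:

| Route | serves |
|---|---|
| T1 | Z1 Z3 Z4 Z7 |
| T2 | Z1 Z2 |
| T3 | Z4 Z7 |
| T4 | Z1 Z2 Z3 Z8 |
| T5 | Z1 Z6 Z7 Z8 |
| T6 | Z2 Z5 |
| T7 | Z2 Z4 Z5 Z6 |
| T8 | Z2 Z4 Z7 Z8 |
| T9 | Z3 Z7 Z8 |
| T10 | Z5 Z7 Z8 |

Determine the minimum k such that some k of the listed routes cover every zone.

T1 and T4 and T7 together: T1 ∪ T4 ∪ T7 = {Z1, Z2, Z3, Z4, Z5, Z6, Z7, Z8} — every zone is covered.
No 2 of the 10 routes cover everything (all 45 combinations miss at least one zone), so 3 is optimal.

3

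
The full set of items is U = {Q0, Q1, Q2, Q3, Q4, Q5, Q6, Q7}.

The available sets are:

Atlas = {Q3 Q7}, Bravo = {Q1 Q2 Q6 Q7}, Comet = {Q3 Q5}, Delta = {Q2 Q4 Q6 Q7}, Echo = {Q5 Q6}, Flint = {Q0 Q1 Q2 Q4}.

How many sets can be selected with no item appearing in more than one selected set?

3

Atlas, Echo, Flint are pairwise disjoint (Atlas={Q3,Q7}; Echo={Q5,Q6}; Flint={Q0,Q1,Q2,Q4}).
Every remaining set overlaps one of these, and no 4 of the listed sets are pairwise disjoint, so 3 is the maximum.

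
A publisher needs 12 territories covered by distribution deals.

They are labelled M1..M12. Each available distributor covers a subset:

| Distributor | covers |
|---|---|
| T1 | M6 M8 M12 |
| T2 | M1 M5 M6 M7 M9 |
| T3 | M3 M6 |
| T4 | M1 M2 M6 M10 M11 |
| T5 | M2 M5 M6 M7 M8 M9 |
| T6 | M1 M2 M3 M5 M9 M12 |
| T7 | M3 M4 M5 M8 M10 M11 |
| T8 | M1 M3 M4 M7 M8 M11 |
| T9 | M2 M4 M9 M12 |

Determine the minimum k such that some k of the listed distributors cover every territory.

Take {T2, T7, T9}. Their union is {M1, M2, M3, M4, M5, M6, M7, M8, M9, M10, M11, M12}, which is all 12 territories.
No 2 of the 9 distributors cover everything (all 36 combinations miss at least one territory), so 3 is optimal.

3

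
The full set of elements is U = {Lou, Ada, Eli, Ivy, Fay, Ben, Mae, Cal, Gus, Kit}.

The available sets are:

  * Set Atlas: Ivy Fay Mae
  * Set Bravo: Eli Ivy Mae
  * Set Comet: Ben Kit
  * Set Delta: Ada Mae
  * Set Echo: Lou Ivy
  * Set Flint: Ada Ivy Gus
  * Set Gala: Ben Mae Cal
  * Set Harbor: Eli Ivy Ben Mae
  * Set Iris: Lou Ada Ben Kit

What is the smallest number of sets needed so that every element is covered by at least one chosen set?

5

Atlas and Flint and Gala and Harbor and Iris together: Atlas ∪ Flint ∪ Gala ∪ Harbor ∪ Iris = {Lou, Ada, Eli, Ivy, Fay, Ben, Mae, Cal, Gus, Kit} — every element is covered.
No 4 of the 9 sets cover everything (all 126 combinations miss at least one element), so 5 is optimal.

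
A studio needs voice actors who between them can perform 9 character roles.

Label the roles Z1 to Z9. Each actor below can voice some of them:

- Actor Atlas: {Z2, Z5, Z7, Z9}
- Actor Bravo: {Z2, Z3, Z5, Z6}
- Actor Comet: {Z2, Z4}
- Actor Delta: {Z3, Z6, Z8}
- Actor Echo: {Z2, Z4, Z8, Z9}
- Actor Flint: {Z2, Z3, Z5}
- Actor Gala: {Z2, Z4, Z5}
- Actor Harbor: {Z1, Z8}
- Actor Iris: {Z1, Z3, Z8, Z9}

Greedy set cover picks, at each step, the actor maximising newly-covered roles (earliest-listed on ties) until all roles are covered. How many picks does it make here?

Greedy: pick Atlas (covers 4 new) → pick Delta (covers 3 new) → pick Comet (covers 1 new) → pick Harbor (covers 1 new). Total picks: 4.

4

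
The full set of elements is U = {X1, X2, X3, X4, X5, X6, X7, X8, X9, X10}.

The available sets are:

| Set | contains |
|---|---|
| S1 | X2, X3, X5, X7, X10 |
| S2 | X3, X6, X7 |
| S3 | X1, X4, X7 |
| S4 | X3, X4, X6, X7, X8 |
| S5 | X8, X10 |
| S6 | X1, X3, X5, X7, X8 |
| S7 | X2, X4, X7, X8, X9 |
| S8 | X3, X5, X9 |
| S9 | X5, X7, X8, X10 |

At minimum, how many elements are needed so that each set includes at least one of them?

The 3 elements {X3, X4, X10} hit every set.
The sets S3, S5, S8 are pairwise disjoint, so any hitting set needs a separate element for each — at least 3. Hence 3 is optimal.

3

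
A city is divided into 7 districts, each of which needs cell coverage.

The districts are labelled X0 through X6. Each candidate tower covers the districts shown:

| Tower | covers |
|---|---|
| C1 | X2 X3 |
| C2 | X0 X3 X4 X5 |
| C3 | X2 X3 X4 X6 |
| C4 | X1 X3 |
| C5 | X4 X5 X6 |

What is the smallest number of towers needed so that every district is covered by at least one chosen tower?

Take {C2, C3, C4}. Their union is {X0, X1, X2, X3, X4, X5, X6}, which is all 7 districts.
Only C2 contains X0, so C2 is forced; the remaining 3 districts need at least 2 more towers (each remaining tower adds at most 2) — so at least 3 towers are needed, and 3 is optimal.

3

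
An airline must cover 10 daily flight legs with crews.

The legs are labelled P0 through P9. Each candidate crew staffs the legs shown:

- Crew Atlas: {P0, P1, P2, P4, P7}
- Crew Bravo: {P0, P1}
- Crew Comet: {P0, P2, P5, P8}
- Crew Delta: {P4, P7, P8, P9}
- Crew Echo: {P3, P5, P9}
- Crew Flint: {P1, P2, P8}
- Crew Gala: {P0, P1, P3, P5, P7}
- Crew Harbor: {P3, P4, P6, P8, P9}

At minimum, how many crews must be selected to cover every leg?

Atlas and Comet and Harbor together: Atlas ∪ Comet ∪ Harbor = {P0, P1, P2, P3, P4, P5, P6, P7, P8, P9} — every leg is covered.
Only Harbor contains P6, so Harbor is forced; the remaining 5 legs need at least 2 more crews (each remaining crew adds at most 4) — so at least 3 crews are needed, and 3 is optimal.

3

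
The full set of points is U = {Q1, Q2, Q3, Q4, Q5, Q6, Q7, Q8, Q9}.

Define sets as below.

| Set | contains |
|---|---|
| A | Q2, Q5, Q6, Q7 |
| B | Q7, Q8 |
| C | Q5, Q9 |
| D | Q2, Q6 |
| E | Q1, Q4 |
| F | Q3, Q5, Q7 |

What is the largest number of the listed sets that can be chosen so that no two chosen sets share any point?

4

B, C, D, E are pairwise disjoint (B={Q7,Q8}; C={Q5,Q9}; D={Q2,Q6}; E={Q1,Q4}).
Every remaining set overlaps one of these, and no 5 of the listed sets are pairwise disjoint, so 4 is the maximum.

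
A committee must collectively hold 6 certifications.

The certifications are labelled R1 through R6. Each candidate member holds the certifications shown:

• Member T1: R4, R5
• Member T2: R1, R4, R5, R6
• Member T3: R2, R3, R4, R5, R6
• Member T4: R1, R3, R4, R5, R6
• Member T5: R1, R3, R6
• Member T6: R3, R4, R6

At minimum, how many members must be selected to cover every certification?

2

Take {T2, T3}. Their union is {R1, R2, R3, R4, R5, R6}, which is all 6 certifications.
No single member has all 6 certifications (the largest, T3, has 5), so 2 is optimal.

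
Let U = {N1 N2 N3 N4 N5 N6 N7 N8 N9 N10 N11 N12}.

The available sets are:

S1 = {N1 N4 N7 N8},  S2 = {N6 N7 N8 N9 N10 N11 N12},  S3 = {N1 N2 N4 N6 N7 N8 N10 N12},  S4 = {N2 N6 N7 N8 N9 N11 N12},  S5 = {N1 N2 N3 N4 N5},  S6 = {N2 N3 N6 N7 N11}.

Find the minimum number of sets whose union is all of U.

S2 and S5 cover everything between them: the union {N1, N2, N3, N4, N5, N6, N7, N8, N9, N10, N11, N12} is all of U.
No single set has all 12 elements (the largest, S3, has 8), so 2 is optimal.

2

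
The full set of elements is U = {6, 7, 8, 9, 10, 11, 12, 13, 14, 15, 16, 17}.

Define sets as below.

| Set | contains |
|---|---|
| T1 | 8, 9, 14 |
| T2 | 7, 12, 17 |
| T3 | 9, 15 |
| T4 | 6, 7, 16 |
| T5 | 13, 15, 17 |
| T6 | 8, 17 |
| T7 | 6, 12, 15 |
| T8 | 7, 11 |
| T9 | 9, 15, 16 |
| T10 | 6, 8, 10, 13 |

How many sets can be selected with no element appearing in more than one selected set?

T6, T7, T8 are pairwise disjoint (T6={8,17}; T7={6,12,15}; T8={7,11}).
Every remaining set overlaps one of these, and no 4 of the listed sets are pairwise disjoint, so 3 is the maximum.

3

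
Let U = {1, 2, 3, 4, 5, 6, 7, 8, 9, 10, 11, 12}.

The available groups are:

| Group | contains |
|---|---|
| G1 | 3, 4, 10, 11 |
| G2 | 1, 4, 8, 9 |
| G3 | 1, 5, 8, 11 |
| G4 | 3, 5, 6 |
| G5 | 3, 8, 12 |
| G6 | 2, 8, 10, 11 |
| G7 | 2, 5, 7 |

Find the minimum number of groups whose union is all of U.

5

Take {G1, G2, G4, G5, G7}. Their union is {1, 2, 3, 4, 5, 6, 7, 8, 9, 10, 11, 12}, which is all 12 points.
No 4 of the 7 groups cover everything (all 35 combinations miss at least one point), so 5 is optimal.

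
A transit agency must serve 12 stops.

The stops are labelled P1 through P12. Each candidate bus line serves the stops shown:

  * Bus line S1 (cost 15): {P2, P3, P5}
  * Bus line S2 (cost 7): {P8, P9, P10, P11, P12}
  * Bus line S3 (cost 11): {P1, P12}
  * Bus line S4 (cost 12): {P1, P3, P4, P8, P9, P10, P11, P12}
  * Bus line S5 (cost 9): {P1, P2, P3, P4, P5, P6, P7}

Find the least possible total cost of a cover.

16

S2, S5 together cover every stop (S2 ∪ S5 = {P1, P2, P3, P4, P5, P6, P7, P8, P9, P10, P11, P12}); total cost 7 + 9 = 16.
No covering selection has total cost below 16.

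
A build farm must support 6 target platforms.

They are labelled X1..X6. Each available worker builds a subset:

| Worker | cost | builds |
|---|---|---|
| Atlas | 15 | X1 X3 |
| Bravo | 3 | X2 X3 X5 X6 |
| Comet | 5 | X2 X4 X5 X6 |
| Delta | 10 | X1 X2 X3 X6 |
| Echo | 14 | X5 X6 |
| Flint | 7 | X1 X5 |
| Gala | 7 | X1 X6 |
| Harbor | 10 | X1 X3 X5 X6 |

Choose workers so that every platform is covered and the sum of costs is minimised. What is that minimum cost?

15

Comet, Delta together cover every platform (Comet ∪ Delta = {X1, X2, X3, X4, X5, X6}); total cost 5 + 10 = 15.
No covering selection has total cost below 15.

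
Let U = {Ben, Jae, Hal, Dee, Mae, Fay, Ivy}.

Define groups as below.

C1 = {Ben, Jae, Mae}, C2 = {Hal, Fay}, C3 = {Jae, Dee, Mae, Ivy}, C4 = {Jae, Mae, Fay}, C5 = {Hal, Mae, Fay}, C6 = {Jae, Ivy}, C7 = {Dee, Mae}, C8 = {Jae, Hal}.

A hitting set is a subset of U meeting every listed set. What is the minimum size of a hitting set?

The 3 points {Jae, Hal, Dee} hit every group.
The groups C2, C6, C7 are pairwise disjoint, so any hitting set needs a separate point for each — at least 3. Hence 3 is optimal.

3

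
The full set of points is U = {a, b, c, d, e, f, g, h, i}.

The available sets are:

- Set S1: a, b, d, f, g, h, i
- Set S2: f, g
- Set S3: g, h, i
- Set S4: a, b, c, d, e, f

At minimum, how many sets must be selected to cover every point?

2

S1 and S4 cover everything between them: the union {a, b, c, d, e, f, g, h, i} is all of U.
No single set has all 9 points (the largest, S1, has 7), so 2 is optimal.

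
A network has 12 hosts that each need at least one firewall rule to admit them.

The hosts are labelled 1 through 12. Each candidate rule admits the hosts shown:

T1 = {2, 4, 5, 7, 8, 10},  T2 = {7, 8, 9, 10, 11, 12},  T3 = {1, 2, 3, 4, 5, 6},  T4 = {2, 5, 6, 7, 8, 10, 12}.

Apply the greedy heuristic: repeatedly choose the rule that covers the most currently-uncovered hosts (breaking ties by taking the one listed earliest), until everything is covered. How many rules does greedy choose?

3

Greedy: pick T4 (covers 7 new) → pick T3 (covers 3 new) → pick T2 (covers 2 new). Total picks: 3.
(The true minimum cover uses only 2 rules, so greedy is not optimal here.)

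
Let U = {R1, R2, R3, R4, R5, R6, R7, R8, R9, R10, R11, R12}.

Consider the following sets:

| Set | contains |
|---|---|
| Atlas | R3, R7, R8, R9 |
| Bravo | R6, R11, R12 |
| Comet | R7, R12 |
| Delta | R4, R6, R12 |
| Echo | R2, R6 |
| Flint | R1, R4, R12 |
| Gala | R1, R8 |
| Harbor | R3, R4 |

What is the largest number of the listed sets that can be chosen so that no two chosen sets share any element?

Comet, Echo, Gala, Harbor are pairwise disjoint (Comet={R7,R12}; Echo={R2,R6}; Gala={R1,R8}; Harbor={R3,R4}).
Every remaining set overlaps one of these, and no 5 of the listed sets are pairwise disjoint, so 4 is the maximum.

4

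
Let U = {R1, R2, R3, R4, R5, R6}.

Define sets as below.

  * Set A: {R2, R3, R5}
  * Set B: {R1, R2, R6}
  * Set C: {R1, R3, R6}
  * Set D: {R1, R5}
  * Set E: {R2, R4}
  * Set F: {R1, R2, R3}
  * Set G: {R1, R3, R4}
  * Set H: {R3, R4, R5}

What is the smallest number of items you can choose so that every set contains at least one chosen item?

3

T = {R1, R2, R4} meets every set (each contains at least one member of T), and |T| = 3.
No choice of 2 items meets every set, so 3 is the minimum.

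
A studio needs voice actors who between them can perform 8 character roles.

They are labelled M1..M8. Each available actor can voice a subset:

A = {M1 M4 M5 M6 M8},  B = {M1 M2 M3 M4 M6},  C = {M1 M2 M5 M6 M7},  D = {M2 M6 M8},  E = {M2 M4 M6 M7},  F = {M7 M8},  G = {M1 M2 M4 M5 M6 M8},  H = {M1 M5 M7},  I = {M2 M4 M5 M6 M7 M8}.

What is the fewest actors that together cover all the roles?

2

Take {B, I}. Their union is {M1, M2, M3, M4, M5, M6, M7, M8}, which is all 8 roles.
No single actor has all 8 roles (the largest, G, has 6), so 2 is optimal.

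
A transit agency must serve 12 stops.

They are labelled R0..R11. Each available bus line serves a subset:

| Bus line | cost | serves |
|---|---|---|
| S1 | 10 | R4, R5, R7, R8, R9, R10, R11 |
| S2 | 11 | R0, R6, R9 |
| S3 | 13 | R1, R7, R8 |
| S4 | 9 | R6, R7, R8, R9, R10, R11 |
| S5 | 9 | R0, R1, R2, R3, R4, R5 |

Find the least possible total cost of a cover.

18

S4, S5 together cover every stop (S4 ∪ S5 = {R0, R1, R2, R3, R4, R5, R6, R7, R8, R9, R10, R11}); total cost 9 + 9 = 18.
The greedy pick S1, S5, S4 costs 28; no covering selection beats 18.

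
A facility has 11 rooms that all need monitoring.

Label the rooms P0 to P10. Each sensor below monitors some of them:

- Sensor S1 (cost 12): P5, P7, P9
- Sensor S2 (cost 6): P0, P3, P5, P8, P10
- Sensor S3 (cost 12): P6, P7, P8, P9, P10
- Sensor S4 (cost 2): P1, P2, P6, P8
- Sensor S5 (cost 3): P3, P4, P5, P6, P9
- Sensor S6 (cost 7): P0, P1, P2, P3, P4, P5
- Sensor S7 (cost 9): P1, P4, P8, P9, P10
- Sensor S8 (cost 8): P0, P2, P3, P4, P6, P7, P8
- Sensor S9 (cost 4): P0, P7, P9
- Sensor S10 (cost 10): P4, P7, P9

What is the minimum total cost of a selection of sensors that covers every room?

15

S2, S4, S5, S9 together cover every room (S2 ∪ S4 ∪ S5 ∪ S9 = {P0, P1, P2, P3, P4, P5, P6, P7, P8, P9, P10}); total cost 6 + 2 + 3 + 4 = 15.
No covering selection has total cost below 15.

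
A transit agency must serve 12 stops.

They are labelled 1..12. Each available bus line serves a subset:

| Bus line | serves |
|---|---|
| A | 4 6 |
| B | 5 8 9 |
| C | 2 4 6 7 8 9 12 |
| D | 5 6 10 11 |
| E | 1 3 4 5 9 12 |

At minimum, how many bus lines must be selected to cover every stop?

3

Take {C, D, E}. Their union is {1, 2, 3, 4, 5, 6, 7, 8, 9, 10, 11, 12}, which is all 12 stops.
Only E contains 1, so E is forced; the remaining 6 stops need at least 2 more bus lines (each remaining bus line adds at most 4) — so at least 3 bus lines are needed, and 3 is optimal.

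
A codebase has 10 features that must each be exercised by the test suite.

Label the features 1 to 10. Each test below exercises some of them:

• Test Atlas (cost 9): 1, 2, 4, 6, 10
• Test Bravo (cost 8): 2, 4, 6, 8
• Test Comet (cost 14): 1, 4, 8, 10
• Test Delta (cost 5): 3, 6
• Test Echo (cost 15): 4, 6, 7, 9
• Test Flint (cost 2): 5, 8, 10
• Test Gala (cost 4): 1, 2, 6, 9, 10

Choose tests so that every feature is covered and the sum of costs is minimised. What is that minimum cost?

26

Delta, Echo, Flint, Gala together cover every feature (Delta ∪ Echo ∪ Flint ∪ Gala = {1, 2, 3, 4, 5, 6, 7, 8, 9, 10}); total cost 5 + 15 + 2 + 4 = 26.
No covering selection has total cost below 26.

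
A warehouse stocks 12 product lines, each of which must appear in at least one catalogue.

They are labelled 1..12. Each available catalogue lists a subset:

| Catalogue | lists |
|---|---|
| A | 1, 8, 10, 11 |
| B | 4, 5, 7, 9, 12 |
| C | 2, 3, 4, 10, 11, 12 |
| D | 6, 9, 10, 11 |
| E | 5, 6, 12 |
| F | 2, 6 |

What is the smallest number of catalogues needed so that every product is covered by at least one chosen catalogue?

4

Take {A, B, C, D}. Their union is {1, 2, 3, 4, 5, 6, 7, 8, 9, 10, 11, 12}, which is all 12 products.
No 3 of the 6 catalogues cover everything (all 20 combinations miss at least one product), so 4 is optimal.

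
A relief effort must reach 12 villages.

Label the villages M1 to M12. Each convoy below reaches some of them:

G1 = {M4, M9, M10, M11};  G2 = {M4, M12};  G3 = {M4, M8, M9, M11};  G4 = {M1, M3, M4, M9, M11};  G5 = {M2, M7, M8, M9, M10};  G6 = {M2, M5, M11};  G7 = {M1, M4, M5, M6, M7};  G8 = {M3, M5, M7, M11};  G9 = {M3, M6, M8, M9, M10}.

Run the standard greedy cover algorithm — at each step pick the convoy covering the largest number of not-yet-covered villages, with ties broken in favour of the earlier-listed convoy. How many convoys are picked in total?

Greedy: pick G4 (covers 5 new) → pick G5 (covers 4 new) → pick G7 (covers 2 new) → pick G2 (covers 1 new). Total picks: 4.

4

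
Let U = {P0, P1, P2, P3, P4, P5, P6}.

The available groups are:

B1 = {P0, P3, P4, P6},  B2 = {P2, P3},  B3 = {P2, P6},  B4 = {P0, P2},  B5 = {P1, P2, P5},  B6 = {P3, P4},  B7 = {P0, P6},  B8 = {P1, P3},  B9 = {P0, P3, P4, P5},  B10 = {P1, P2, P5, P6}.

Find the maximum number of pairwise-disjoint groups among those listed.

3

B5, B6, B7 are pairwise disjoint (B5={P1,P2,P5}; B6={P3,P4}; B7={P0,P6}).
Every remaining group overlaps one of these, and no 4 of the listed groups are pairwise disjoint, so 3 is the maximum.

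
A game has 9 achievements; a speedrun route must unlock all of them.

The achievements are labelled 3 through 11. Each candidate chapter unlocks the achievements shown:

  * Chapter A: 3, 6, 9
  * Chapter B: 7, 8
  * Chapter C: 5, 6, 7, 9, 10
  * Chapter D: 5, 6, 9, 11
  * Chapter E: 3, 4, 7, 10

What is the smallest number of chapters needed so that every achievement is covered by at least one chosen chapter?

B and D and E together: B ∪ D ∪ E = {3, 4, 5, 6, 7, 8, 9, 10, 11} — every achievement is covered.
Only E contains 4, so E is forced; the remaining 5 achievements need at least 2 more chapters (each remaining chapter adds at most 4) — so at least 3 chapters are needed, and 3 is optimal.

3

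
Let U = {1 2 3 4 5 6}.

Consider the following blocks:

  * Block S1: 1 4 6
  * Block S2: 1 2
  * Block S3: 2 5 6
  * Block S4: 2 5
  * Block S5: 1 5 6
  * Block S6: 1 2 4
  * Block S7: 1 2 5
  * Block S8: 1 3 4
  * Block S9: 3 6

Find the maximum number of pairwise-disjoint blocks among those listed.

2

S2, S9 are pairwise disjoint (S2={1,2}; S9={3,6}).
Every remaining block overlaps one of these, and no 3 of the listed blocks are pairwise disjoint, so 2 is the maximum.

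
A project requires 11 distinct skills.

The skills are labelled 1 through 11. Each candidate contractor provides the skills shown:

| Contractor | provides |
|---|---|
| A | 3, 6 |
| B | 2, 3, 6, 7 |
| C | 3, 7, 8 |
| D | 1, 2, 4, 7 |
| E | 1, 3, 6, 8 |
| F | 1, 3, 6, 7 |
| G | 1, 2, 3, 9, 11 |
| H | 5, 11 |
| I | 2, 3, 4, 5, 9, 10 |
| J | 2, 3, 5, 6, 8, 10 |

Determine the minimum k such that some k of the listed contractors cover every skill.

3

Take {D, G, J}. Their union is {1, 2, 3, 4, 5, 6, 7, 8, 9, 10, 11}, which is all 11 skills.
No 2 of the 10 contractors cover everything (all 45 combinations miss at least one skill), so 3 is optimal.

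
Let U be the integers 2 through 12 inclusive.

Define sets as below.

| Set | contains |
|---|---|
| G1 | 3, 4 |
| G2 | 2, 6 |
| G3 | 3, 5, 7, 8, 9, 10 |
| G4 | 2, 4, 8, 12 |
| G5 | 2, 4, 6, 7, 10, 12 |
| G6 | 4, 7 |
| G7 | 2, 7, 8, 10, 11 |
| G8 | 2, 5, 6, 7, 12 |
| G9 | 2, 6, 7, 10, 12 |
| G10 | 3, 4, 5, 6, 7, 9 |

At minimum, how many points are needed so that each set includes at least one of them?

Take H = {4, 6, 10}. Each listed set contains at least one of these, so H is a hitting set of size 3.
No choice of 2 points meets every set, so 3 is the minimum.

3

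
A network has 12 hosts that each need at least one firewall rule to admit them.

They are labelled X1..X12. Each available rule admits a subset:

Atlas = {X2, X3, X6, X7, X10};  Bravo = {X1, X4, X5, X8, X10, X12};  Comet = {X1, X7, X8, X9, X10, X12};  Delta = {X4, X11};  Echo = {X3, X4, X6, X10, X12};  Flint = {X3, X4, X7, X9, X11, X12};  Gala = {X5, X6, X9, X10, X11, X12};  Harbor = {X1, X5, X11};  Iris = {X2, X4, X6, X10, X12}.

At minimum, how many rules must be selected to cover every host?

3

Take {Atlas, Bravo, Flint}. Their union is {X1, X2, X3, X4, X5, X6, X7, X8, X9, X10, X11, X12}, which is all 12 hosts.
No 2 of the 9 rules cover everything (all 36 combinations miss at least one host), so 3 is optimal.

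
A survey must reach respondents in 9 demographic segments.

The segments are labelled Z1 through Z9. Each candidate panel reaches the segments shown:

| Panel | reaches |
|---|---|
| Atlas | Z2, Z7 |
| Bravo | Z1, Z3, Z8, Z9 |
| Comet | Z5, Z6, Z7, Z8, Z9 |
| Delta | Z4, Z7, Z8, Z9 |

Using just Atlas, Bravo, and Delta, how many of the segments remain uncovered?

2

Union of Atlas, Bravo, Delta = {Z1, Z2, Z3, Z4, Z7, Z8, Z9}.
Not covered: Z5, Z6 — 2 segments.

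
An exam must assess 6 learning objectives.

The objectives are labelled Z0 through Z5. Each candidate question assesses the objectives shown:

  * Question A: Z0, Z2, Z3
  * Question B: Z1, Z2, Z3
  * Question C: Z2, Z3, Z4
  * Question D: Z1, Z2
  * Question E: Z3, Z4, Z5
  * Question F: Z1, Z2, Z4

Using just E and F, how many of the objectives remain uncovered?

1

Union of E, F = {Z1, Z2, Z3, Z4, Z5}.
Not covered: Z0 — 1 objective.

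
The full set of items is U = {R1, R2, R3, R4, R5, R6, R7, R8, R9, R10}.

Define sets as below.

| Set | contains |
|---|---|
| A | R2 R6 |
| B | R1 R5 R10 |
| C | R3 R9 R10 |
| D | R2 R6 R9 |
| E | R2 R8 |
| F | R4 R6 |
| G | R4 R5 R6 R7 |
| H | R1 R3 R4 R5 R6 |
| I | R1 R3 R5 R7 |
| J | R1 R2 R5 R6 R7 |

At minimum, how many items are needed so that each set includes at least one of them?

4

Take T = {R2, R3, R4, R10}. Each listed set contains at least one of these, so T is a hitting set of size 4.
No choice of 3 items meets every set, so 4 is the minimum.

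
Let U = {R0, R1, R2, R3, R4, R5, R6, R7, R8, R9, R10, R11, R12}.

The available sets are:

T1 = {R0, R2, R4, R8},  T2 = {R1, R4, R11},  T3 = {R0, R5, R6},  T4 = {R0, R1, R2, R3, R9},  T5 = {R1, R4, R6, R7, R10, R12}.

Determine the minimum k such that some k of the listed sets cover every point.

5

T1, T2, T3, T4, and T5 cover everything between them: the union {R0, R1, R2, R3, R4, R5, R6, R7, R8, R9, R10, R11, R12} is all of U.
No 4 of the 5 sets cover everything (all 5 combinations miss at least one point), so 5 is optimal.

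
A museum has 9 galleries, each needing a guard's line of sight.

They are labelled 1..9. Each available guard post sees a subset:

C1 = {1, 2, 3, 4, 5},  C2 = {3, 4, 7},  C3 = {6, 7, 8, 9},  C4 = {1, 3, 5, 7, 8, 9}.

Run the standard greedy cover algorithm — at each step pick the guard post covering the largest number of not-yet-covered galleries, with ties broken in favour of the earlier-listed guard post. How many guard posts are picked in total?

3

Greedy: pick C4 (covers 6 new) → pick C1 (covers 2 new) → pick C3 (covers 1 new). Total picks: 3.
(The true minimum cover uses only 2 guard posts, so greedy is not optimal here.)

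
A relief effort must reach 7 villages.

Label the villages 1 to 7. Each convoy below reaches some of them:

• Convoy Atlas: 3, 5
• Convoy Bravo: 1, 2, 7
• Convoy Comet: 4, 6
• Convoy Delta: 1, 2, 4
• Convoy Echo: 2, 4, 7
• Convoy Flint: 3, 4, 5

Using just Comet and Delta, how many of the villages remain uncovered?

Union of Comet, Delta = {1, 2, 4, 6}.
Not covered: 3, 5, 7 — 3 villages.

3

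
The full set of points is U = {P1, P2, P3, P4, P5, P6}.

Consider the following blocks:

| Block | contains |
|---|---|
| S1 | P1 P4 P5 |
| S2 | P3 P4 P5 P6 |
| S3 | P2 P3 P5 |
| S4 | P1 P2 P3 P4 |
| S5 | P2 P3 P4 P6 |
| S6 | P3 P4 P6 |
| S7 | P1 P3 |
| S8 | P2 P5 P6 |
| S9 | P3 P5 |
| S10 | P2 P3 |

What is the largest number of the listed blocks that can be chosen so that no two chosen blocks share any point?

2

S1, S10 are pairwise disjoint (S1={P1,P4,P5}; S10={P2,P3}).
Every remaining block overlaps one of these, and no 3 of the listed blocks are pairwise disjoint, so 2 is the maximum.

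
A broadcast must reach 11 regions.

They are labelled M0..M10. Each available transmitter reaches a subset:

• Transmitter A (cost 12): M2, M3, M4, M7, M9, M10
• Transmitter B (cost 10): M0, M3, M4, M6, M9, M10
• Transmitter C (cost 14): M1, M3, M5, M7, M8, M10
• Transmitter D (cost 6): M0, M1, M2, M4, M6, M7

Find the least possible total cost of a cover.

B, C, D together cover every region (B ∪ C ∪ D = {M0, M1, M2, M3, M4, M5, M6, M7, M8, M9, M10}); total cost 10 + 14 + 6 = 30.
No covering selection has total cost below 30.

30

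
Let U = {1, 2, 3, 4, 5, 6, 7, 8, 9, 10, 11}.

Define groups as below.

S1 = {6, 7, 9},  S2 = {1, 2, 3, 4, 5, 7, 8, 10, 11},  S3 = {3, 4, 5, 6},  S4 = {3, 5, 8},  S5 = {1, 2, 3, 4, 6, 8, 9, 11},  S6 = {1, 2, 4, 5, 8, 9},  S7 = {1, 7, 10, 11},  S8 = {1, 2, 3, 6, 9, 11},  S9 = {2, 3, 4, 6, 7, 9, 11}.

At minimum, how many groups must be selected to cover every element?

Take {S2, S8}. Their union is {1, 2, 3, 4, 5, 6, 7, 8, 9, 10, 11}, which is all 11 elements.
No single group has all 11 elements (the largest, S2, has 9), so 2 is optimal.

2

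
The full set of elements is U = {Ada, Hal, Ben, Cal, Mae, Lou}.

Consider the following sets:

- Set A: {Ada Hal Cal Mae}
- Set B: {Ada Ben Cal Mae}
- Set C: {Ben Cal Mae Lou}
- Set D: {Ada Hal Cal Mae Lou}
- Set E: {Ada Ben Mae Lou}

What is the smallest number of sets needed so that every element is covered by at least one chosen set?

A and E cover everything between them: the union {Ada, Hal, Ben, Cal, Mae, Lou} is all of U.
No single set has all 6 elements (the largest, D, has 5), so 2 is optimal.

2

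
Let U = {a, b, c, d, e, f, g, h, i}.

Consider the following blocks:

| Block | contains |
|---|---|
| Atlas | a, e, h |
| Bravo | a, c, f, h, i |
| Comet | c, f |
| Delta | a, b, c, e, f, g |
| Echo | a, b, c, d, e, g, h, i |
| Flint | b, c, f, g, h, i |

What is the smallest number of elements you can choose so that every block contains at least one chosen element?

T = {a, c} meets every block (each contains at least one member of T), and |T| = 2.
The blocks Atlas, Comet are pairwise disjoint, so any hitting set needs a separate element for each — at least 2. Hence 2 is optimal.

2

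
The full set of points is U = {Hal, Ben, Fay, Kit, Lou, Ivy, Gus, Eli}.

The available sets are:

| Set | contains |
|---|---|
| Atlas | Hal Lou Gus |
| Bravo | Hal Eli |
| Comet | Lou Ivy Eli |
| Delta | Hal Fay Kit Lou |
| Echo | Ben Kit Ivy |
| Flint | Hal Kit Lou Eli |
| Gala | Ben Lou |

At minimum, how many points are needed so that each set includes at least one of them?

H = {Hal, Ben, Eli} meets every set (each contains at least one member of H), and |H| = 3.
No choice of 2 points meets every set, so 3 is the minimum.

3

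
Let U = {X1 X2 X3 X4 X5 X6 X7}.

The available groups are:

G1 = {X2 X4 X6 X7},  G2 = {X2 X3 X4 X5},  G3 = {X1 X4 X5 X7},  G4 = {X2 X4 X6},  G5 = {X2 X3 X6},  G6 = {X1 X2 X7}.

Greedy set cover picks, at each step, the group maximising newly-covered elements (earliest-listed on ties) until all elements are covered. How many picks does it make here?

Greedy: pick G1 (covers 4 new) → pick G2 (covers 2 new) → pick G3 (covers 1 new). Total picks: 3.
(The true minimum cover uses only 2 groups, so greedy is not optimal here.)

3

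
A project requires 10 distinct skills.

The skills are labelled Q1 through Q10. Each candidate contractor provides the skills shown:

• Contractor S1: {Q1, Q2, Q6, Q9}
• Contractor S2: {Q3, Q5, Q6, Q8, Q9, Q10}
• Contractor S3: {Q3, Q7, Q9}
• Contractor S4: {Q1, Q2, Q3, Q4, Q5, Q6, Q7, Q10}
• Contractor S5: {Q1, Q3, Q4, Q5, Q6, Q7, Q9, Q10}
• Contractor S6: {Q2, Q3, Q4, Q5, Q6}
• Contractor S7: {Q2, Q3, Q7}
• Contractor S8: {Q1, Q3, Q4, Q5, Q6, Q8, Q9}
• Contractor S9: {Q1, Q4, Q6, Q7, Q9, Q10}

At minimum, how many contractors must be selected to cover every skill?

S2 and S4 together: S2 ∪ S4 = {Q1, Q2, Q3, Q4, Q5, Q6, Q7, Q8, Q9, Q10} — every skill is covered.
No single contractor has all 10 skills (the largest, S4, has 8), so 2 is optimal.

2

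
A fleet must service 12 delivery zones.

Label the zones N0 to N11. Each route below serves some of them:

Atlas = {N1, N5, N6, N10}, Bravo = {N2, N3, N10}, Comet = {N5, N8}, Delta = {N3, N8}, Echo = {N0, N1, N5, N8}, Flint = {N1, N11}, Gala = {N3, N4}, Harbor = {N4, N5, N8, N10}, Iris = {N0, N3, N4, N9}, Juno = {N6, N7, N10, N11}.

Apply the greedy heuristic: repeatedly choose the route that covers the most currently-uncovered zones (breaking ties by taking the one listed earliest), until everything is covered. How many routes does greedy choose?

Greedy: pick Atlas (covers 4 new) → pick Iris (covers 4 new) → pick Juno (covers 2 new) → pick Bravo (covers 1 new) → pick Comet (covers 1 new). Total picks: 5.
(The true minimum cover uses only 4 routes, so greedy is not optimal here.)

5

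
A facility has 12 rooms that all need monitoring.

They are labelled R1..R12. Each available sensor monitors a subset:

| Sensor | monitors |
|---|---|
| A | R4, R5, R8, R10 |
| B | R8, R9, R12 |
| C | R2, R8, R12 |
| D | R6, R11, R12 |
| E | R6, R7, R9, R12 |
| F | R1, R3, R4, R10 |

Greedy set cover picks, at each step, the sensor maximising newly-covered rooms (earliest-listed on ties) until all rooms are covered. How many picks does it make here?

5

Greedy: pick A (covers 4 new) → pick E (covers 4 new) → pick F (covers 2 new) → pick C (covers 1 new) → pick D (covers 1 new). Total picks: 5.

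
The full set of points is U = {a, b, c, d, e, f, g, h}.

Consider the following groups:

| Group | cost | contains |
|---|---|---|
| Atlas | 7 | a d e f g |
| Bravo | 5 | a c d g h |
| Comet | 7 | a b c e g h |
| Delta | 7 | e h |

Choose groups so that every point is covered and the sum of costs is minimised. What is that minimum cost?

14

Atlas, Comet together cover every point (Atlas ∪ Comet = {a, b, c, d, e, f, g, h}); total cost 7 + 7 = 14.
The greedy pick Bravo, Atlas, Comet costs 19; no covering selection beats 14.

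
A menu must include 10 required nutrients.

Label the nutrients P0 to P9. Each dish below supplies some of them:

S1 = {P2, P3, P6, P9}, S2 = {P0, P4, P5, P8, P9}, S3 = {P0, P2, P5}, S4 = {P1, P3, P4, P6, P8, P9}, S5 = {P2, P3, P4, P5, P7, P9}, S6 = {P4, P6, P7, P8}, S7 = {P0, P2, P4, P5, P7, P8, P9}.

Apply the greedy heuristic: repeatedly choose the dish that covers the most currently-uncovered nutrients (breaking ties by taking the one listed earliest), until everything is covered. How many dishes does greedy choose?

2

Greedy: pick S7 (covers 7 new) → pick S4 (covers 3 new). Total picks: 2.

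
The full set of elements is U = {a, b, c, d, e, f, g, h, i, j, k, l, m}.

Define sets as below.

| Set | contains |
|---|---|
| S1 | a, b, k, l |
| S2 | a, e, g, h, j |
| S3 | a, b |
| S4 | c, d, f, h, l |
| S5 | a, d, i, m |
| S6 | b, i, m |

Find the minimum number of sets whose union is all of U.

4

S1, S2, S4, and S5 cover everything between them: the union {a, b, c, d, e, f, g, h, i, j, k, l, m} is all of U.
Only S1 contains k, so S1 is forced; the remaining 9 elements need at least 3 more sets (each remaining set adds at most 4) — so at least 4 sets are needed, and 4 is optimal.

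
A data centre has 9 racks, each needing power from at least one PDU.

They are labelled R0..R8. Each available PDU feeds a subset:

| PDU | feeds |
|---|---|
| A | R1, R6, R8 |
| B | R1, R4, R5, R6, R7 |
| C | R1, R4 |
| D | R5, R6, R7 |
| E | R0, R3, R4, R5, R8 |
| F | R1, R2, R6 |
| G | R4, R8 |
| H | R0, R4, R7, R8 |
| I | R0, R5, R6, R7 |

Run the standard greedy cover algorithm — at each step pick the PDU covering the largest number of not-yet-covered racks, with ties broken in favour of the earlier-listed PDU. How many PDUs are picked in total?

3

Greedy: pick B (covers 5 new) → pick E (covers 3 new) → pick F (covers 1 new). Total picks: 3.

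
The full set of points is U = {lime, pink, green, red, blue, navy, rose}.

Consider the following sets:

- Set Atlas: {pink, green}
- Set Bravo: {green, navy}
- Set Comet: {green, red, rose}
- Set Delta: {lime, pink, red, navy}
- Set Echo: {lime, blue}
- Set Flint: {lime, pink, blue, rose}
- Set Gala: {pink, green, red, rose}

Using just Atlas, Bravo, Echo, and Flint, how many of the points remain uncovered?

1

Union of Atlas, Bravo, Echo, Flint = {lime, pink, green, blue, navy, rose}.
Not covered: red — 1 point.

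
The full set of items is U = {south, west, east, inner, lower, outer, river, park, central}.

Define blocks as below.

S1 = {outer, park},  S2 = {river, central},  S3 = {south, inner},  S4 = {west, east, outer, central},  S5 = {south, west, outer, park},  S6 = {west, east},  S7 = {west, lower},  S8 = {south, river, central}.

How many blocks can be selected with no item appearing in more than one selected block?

S1, S2, S3, S6 are pairwise disjoint (S1={outer,park}; S2={river,central}; S3={south,inner}; S6={west,east}).
Every remaining block overlaps one of these, and no 5 of the listed blocks are pairwise disjoint, so 4 is the maximum.

4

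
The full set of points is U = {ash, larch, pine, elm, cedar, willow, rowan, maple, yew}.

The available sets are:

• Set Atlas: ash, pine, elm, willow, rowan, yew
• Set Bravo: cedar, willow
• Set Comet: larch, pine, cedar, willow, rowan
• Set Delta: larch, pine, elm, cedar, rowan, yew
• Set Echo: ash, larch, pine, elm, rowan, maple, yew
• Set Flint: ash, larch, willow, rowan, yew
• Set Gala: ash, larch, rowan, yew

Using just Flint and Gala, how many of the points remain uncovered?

Union of Flint, Gala = {ash, larch, willow, rowan, yew}.
Not covered: pine, elm, cedar, maple — 4 points.

4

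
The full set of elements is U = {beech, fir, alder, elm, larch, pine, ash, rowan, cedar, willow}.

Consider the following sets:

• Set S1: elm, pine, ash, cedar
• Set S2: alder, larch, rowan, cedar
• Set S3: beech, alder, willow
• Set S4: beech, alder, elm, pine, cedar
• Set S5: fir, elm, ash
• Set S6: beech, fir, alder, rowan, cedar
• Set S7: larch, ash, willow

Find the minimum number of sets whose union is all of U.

Take {S1, S6, S7}. Their union is {beech, fir, alder, elm, larch, pine, ash, rowan, cedar, willow}, which is all 10 elements.
No 2 of the 7 sets cover everything (all 21 combinations miss at least one element), so 3 is optimal.

3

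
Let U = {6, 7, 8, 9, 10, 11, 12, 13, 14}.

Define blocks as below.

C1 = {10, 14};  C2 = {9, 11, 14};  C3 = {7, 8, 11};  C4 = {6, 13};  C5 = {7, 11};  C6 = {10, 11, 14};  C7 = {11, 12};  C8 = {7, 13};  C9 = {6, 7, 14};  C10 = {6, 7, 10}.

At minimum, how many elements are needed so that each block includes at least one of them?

4

H = {6, 11, 13, 14} meets every block (each contains at least one member of H), and |H| = 4.
No choice of 3 elements meets every block, so 4 is the minimum.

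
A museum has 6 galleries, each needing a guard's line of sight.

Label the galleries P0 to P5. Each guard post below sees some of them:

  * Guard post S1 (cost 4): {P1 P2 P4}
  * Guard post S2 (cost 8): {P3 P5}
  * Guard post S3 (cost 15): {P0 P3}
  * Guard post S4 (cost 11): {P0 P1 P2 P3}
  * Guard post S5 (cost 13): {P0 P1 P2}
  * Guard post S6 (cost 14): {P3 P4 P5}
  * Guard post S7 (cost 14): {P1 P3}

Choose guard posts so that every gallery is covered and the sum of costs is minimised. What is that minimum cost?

S1, S2, S4 together cover every gallery (S1 ∪ S2 ∪ S4 = {P0, P1, P2, P3, P4, P5}); total cost 4 + 8 + 11 = 23.
No covering selection has total cost below 23.

23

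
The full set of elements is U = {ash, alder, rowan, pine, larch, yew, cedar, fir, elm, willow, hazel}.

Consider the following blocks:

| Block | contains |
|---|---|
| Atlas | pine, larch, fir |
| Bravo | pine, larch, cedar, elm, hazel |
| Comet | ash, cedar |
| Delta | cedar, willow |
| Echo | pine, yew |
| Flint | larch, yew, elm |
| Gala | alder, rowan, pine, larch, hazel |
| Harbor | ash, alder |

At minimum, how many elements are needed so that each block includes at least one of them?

H = {ash, pine, larch, willow} meets every block (each contains at least one member of H), and |H| = 4.
No choice of 3 elements meets every block, so 4 is the minimum.

4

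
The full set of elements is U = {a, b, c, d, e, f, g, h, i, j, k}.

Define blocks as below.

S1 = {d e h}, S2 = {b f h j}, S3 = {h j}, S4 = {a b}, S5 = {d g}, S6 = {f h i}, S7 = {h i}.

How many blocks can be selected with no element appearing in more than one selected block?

3

S4, S5, S6 are pairwise disjoint (S4={a,b}; S5={d,g}; S6={f,h,i}).
Every remaining block overlaps one of these, and no 4 of the listed blocks are pairwise disjoint, so 3 is the maximum.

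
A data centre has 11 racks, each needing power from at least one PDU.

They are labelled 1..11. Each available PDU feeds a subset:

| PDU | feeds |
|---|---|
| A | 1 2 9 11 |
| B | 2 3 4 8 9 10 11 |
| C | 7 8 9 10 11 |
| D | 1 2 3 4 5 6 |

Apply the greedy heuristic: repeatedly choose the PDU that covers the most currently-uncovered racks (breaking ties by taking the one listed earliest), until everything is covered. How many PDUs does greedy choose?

3

Greedy: pick B (covers 7 new) → pick D (covers 3 new) → pick C (covers 1 new). Total picks: 3.
(The true minimum cover uses only 2 PDUs, so greedy is not optimal here.)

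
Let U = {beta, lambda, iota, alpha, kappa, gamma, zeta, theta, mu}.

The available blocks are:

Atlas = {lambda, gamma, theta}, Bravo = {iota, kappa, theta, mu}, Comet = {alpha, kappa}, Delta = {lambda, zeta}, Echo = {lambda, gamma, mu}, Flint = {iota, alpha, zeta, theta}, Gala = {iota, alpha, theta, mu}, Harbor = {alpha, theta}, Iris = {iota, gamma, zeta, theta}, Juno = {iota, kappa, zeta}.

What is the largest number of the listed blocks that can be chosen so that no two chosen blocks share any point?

3

Echo, Harbor, Juno are pairwise disjoint (Echo={lambda,gamma,mu}; Harbor={alpha,theta}; Juno={iota,kappa,zeta}).
Every remaining block overlaps one of these, and no 4 of the listed blocks are pairwise disjoint, so 3 is the maximum.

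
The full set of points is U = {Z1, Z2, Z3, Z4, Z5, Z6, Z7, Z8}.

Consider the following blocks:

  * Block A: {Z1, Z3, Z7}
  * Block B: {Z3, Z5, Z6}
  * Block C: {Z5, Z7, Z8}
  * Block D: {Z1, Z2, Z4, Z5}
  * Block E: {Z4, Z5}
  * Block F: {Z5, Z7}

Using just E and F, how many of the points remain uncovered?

5

Union of E, F = {Z4, Z5, Z7}.
Not covered: Z1, Z2, Z3, Z6, Z8 — 5 points.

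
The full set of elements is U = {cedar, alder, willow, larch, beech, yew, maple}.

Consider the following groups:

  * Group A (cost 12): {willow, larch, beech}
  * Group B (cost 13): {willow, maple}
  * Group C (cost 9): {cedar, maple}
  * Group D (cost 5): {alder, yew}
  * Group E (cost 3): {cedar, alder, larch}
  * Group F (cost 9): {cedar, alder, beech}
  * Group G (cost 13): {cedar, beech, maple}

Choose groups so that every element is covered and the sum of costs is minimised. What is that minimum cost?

26

A, C, D together cover every element (A ∪ C ∪ D = {cedar, alder, willow, larch, beech, yew, maple}); total cost 12 + 9 + 5 = 26.
The greedy pick E, D, A, C costs 29; no covering selection beats 26.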